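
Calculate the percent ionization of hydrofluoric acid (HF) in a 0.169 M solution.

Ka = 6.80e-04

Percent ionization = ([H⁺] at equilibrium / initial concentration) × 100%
Percent ionization = 6.15%

Let x = [H⁺]. Ka = x²/(C - x) ⇒ x² + (6.80e-04)x - (6.80e-04)(0.169) = 0. x = 1.0385e-02. Percent = (1.0385e-02/0.169) × 100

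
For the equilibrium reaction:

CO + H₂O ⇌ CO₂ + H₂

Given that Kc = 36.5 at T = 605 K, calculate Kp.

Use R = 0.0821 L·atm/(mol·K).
K_p = 36.5000

Δn = (moles gaseous products) − (moles gaseous reactants) = 0
T = 605 K; RT = 0.0821 × 605 = 49.6705
Kp = Kc·(RT)^Δn = 36.5 × (49.6705)^0 = 36.5 × 1 = 36.5000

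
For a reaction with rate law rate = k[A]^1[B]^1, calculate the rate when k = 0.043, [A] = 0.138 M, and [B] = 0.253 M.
0.001501 M/s

rate = k·[A]^1·[B]^1 = 0.043·(0.138)^1·(0.253)^1 = 0.043·0.138·0.253 = 0.001501 M/s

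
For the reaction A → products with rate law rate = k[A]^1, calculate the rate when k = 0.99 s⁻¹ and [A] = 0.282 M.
0.2792 M/s

rate = k·[A]^1 = 0.99·(0.282)^1 = 0.99·0.282 = 0.2792 M/s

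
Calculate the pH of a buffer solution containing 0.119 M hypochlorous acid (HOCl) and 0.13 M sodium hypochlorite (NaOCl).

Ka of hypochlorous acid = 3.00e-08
pH = 7.56

pKa = -log(3.00e-08) = 7.52. pH = pKa + log([A⁻]/[HA]) = 7.52 + log(0.13/0.119)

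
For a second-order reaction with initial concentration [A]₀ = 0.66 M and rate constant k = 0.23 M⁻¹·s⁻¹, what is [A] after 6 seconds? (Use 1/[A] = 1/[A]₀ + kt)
0.3454 M

1/[A] = 1/[A]₀ + k·t = 1/0.66 + (0.23)·(6) = 1.5152 + 1.3800 = 2.8952
[A] = 1/2.8952 = 0.3454 M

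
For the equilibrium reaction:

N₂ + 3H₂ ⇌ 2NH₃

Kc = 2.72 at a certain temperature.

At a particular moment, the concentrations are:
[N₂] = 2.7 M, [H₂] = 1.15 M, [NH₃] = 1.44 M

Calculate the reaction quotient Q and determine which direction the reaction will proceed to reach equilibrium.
Q = 0.505, Q < K, reaction proceeds forward (toward products)

Q = ([NH₃]^2) / ([N₂] × [H₂]^3)
  = ((1.44)^2) / ((2.7)·(1.15)^3) = 2.0736/4.1064 = 0.505
Since Q = 0.505 < Kc = 2.72, the reaction proceeds forward (toward products) to reach equilibrium.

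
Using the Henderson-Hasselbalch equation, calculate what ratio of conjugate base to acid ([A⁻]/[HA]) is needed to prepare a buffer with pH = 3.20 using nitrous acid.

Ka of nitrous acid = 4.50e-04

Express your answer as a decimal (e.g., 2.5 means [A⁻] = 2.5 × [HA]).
[A⁻]/[HA] = 0.713

pKa = −log(4.50e-04) = 3.3468. pH = pKa + log([A⁻]/[HA]). 3.20 = 3.3468 + log(ratio). log(ratio) = 3.20 − 3.3468 = -0.1468. ratio = 10^(-0.1468) = 0.713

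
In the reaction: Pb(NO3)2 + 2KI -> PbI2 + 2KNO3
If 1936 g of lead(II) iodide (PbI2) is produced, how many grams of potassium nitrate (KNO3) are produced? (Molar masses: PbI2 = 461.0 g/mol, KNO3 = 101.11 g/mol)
Moles of PbI2 = 1936 g ÷ 461.0 g/mol = 4.19957 mol
Mole ratio: 2 mol KNO3 / 1 mol PbI2
Moles of KNO3 = 4.19957 × (2/1) = 8.39913 mol
Mass of KNO3 = 8.39913 mol × 101.11 g/mol = 849.2 g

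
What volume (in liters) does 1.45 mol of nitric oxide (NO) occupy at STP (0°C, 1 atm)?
At STP, 1 mol of gas occupies 22.4 L
Volume = 1.45 mol × 22.4 L/mol = 32.48 L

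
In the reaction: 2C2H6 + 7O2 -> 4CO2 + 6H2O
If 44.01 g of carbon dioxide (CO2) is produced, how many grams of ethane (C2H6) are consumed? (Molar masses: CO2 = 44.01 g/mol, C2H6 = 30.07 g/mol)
Moles of CO2 = 44.01 g ÷ 44.01 g/mol = 1 mol
Mole ratio: 2 mol C2H6 / 4 mol CO2
Moles of C2H6 = 1 × (2/4) = 0.5 mol
Mass of C2H6 = 0.5 mol × 30.07 g/mol = 15.04 g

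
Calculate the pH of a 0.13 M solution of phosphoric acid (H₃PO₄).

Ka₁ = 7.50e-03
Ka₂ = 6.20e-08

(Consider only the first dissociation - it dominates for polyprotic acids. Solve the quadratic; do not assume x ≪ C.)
pH = 1.56

x² + Ka₁·x − Ka₁·C = 0 with Ka₁ = 7.50e-03, C = 0.13.
x = (−Ka₁ + √(Ka₁² + 4·Ka₁·C))/2 = 2.7699e-02 M, so pH = 1.56.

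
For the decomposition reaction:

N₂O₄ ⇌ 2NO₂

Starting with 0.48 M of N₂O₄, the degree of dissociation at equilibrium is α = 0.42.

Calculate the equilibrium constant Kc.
K_c = 0.5839

x = α·[A]₀ = 0.42 × 0.48 = 0.2016 M dissociated.
At eq: [N₂O₄] = 0.48 − 0.2016 = 0.2784 M; [NO₂] = 2x = 0.4032 M.
Kc = [NO₂]²/[N₂O₄] = (0.4032)²/0.2784 = 0.5839.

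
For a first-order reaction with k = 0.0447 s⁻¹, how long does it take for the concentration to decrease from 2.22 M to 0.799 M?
22.86 s

From ln[A] = ln[A]₀ - k·t: t = ln([A]₀/[A])/k = ln(2.22/0.799)/0.0447 = ln(2.7785)/0.0447 = 1.0219/0.0447 = 22.86 s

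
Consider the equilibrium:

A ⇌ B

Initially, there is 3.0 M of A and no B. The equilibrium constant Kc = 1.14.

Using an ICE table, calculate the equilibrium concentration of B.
[B] = 1.598 M

ICE: [A] = 3.0 − x, [B] = x.
Kc = x/(3.0 − x) = 1.14 ⇒ x = 1.14·3.0/(1 + 1.14) = 3.42/2.14 = 1.598.
[B] = x = 1.598 M.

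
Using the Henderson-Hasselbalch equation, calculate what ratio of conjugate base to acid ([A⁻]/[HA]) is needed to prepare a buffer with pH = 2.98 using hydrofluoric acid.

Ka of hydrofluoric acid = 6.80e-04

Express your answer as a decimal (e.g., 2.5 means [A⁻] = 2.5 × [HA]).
[A⁻]/[HA] = 0.649

pKa = −log(6.80e-04) = 3.1675. pH = pKa + log([A⁻]/[HA]). 2.98 = 3.1675 + log(ratio). log(ratio) = 2.98 − 3.1675 = -0.1875. ratio = 10^(-0.1875) = 0.649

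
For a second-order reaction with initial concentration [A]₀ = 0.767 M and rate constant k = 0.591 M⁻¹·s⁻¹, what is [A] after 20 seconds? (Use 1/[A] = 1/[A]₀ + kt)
0.0762 M

1/[A] = 1/[A]₀ + k·t = 1/0.767 + (0.591)·(20) = 1.3038 + 11.8200 = 13.1238
[A] = 1/13.1238 = 0.0762 M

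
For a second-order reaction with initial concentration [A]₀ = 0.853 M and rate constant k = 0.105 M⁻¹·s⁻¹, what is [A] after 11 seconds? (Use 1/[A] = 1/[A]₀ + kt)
0.4297 M

1/[A] = 1/[A]₀ + k·t = 1/0.853 + (0.105)·(11) = 1.1723 + 1.1550 = 2.3273
[A] = 1/2.3273 = 0.4297 M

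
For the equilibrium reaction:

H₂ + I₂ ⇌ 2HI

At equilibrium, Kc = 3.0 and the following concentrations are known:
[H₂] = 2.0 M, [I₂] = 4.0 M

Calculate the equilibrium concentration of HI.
[HI] = 4.8990 M

Kc = ([HI]^2) / ([H₂] × [I₂]) = 3.0
[HI]^2 = Kc · (reactant terms)/(other product terms) = 3.0 · 8 / 1 = 24
[HI] = (24)^(1/2) = 4.8990 M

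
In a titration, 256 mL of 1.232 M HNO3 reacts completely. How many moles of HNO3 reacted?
Moles = Molarity × Volume (L)
Moles = 1.232 M × 0.256 L = 0.3154 mol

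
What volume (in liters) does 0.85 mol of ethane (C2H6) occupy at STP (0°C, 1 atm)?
At STP, 1 mol of gas occupies 22.4 L
Volume = 0.85 mol × 22.4 L/mol = 19.04 L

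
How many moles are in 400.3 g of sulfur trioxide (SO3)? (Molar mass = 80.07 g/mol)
Moles = 400.3 g ÷ 80.07 g/mol = 4.999 mol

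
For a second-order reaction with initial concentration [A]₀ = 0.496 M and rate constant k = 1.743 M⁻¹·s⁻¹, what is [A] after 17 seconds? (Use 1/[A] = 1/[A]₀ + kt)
0.0316 M

1/[A] = 1/[A]₀ + k·t = 1/0.496 + (1.743)·(17) = 2.0161 + 29.6310 = 31.6471
[A] = 1/31.6471 = 0.0316 M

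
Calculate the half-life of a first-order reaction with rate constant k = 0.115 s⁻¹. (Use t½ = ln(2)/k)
6.03 s

t½ = ln(2)/k = 0.6931/0.115 = 6.03 s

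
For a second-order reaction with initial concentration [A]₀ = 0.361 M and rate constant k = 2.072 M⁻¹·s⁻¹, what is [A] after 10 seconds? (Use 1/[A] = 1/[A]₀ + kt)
0.0426 M

1/[A] = 1/[A]₀ + k·t = 1/0.361 + (2.072)·(10) = 2.7701 + 20.7200 = 23.4901
[A] = 1/23.4901 = 0.0426 M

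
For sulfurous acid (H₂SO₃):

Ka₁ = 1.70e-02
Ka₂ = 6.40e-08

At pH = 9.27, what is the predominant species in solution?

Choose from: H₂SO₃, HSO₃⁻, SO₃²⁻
SO₃²⁻

pKa1 = 1.77, pKa2 = 7.19. Each pKa is the crossover between adjacent species; pH = 9.27 lies in the region where SO₃²⁻ predominates.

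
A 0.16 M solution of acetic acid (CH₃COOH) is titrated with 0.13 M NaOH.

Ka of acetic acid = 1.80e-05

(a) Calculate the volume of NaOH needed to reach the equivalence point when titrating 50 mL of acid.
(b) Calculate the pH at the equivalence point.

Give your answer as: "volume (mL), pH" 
V = 61.5 mL, pH = 8.80

(a) At equivalence: moles acid = moles base.
moles acid = 0.16 × 0.05 = 0.008 mol; V_NaOH = 0.008/0.13 = 0.06154 L = 61.5 mL.
(b) At equivalence, all acid → conjugate base A⁻ at [A⁻] = 0.008/0.1115 = 0.07172 M.
Kb = Kw/Ka = 1.0e-14/1.80e-05 = 5.556e-10; [OH⁻] = √(Kb·[A⁻]) = 6.312e-06; pOH = 5.20; pH = 14 − pOH = 8.80.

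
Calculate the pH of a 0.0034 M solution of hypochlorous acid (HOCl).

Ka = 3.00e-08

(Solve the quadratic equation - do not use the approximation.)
pH = 5.00

x² + Ka×x - Ka×C = 0. Using quadratic formula: [H⁺] = 1.0085e-05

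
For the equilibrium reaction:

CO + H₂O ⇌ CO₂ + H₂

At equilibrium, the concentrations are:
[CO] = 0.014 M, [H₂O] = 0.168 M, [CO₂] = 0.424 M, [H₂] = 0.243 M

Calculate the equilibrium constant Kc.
K_c = 43.8061

Kc = ([CO₂] × [H₂]) / ([CO] × [H₂O])
   = ((0.424)·(0.243)) / ((0.014)·(0.168))
   = 0.10303 / 0.002352 = 43.8061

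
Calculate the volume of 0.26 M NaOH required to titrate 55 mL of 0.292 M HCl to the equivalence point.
V_{base} = 61.8 mL

At equivalence: moles acid = moles base.
moles HCl = 0.292 M × 0.055 L = 0.01606 mol
V_NaOH = 0.01606 mol ÷ 0.26 M = 0.06177 L = 61.8 mL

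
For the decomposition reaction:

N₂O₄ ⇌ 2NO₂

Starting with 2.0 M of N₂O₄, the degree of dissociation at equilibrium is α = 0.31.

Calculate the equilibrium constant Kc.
K_c = 1.1142

x = α·[A]₀ = 0.31 × 2.0 = 0.62 M dissociated.
At eq: [N₂O₄] = 2.0 − 0.62 = 1.38 M; [NO₂] = 2x = 1.24 M.
Kc = [NO₂]²/[N₂O₄] = (1.24)²/1.38 = 1.114.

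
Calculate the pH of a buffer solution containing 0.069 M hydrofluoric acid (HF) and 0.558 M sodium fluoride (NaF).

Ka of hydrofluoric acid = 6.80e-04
pH = 4.08

pKa = -log(6.80e-04) = 3.17. pH = pKa + log([A⁻]/[HA]) = 3.17 + log(0.558/0.069)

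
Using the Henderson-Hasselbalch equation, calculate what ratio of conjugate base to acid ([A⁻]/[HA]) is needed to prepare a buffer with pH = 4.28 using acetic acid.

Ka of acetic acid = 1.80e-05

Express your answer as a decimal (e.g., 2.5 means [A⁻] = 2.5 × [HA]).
[A⁻]/[HA] = 0.343

pKa = −log(1.80e-05) = 4.7447. pH = pKa + log([A⁻]/[HA]). 4.28 = 4.7447 + log(ratio). log(ratio) = 4.28 − 4.7447 = -0.4647. ratio = 10^(-0.4647) = 0.343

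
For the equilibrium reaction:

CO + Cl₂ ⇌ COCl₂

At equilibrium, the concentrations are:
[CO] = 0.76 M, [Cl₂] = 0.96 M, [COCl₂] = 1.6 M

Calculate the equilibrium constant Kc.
K_c = 2.1930

Kc = ([COCl₂]) / ([CO] × [Cl₂])
   = ((1.6)) / ((0.76)·(0.96))
   = 1.6 / 0.7296 = 2.1930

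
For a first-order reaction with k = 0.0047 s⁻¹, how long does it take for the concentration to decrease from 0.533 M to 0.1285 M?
302.68 s

From ln[A] = ln[A]₀ - k·t: t = ln([A]₀/[A])/k = ln(0.533/0.1285)/0.0047 = ln(4.1479)/0.0047 = 1.4226/0.0047 = 302.68 s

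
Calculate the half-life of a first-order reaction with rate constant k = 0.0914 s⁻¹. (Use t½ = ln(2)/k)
7.58 s

t½ = ln(2)/k = 0.6931/0.0914 = 7.58 s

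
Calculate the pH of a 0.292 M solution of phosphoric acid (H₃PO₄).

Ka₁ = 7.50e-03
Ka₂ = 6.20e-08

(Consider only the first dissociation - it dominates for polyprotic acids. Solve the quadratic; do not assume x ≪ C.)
pH = 1.36

x² + Ka₁·x − Ka₁·C = 0 with Ka₁ = 7.50e-03, C = 0.292.
x = (−Ka₁ + √(Ka₁² + 4·Ka₁·C))/2 = 4.3197e-02 M, so pH = 1.36.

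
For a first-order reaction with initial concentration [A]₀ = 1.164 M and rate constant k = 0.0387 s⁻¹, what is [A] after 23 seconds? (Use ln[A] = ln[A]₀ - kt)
0.4780 M

ln[A] = ln[A]₀ - k·t = ln(1.164) - (0.0387)·(23) = 0.1519 - 0.8901 = -0.7382
[A] = e^(-0.7382) = 0.4780 M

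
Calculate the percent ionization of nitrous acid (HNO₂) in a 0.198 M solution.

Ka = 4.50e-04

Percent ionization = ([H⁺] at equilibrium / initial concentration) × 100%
Percent ionization = 4.66%

Let x = [H⁺]. Ka = x²/(C - x) ⇒ x² + (4.50e-04)x - (4.50e-04)(0.198) = 0. x = 9.2170e-03. Percent = (9.2170e-03/0.198) × 100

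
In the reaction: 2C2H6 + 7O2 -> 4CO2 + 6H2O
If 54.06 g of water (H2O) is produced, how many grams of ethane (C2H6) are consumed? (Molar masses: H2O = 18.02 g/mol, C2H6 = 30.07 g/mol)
Moles of H2O = 54.06 g ÷ 18.02 g/mol = 3 mol
Mole ratio: 2 mol C2H6 / 6 mol H2O
Moles of C2H6 = 3 × (2/6) = 1 mol
Mass of C2H6 = 1 mol × 30.07 g/mol = 30.07 g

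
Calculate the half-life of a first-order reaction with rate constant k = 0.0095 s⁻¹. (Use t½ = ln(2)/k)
72.96 s

t½ = ln(2)/k = 0.6931/0.0095 = 72.96 s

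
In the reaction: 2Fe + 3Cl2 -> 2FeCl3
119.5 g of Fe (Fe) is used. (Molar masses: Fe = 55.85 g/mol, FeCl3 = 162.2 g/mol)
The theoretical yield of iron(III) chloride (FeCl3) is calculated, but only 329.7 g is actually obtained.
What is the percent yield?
Moles of Fe = 119.5 g ÷ 55.85 g/mol = 2.13966 mol
Mole ratio: 2 mol FeCl3 / 2 mol Fe
Moles of FeCl3 = 2.13966 × (2/2) = 2.13966 mol
Theoretical yield = 2.13966 mol × 162.2 g/mol = 347.05 g
Actual yield = 329.7 g
Percent yield = (329.7 / 347.05) × 100% = 95.0%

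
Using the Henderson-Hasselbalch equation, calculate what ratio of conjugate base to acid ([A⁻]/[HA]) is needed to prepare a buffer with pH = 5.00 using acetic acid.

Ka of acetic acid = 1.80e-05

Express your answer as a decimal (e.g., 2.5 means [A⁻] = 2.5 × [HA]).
[A⁻]/[HA] = 1.800

pKa = −log(1.80e-05) = 4.7447. pH = pKa + log([A⁻]/[HA]). 5.00 = 4.7447 + log(ratio). log(ratio) = 5.00 − 4.7447 = 0.2553. ratio = 10^(0.2553) = 1.800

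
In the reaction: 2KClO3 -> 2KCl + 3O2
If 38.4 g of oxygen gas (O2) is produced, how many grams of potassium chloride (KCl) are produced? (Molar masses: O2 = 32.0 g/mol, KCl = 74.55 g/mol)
Moles of O2 = 38.4 g ÷ 32.0 g/mol = 1.2 mol
Mole ratio: 2 mol KCl / 3 mol O2
Moles of KCl = 1.2 × (2/3) = 0.8 mol
Mass of KCl = 0.8 mol × 74.55 g/mol = 59.64 g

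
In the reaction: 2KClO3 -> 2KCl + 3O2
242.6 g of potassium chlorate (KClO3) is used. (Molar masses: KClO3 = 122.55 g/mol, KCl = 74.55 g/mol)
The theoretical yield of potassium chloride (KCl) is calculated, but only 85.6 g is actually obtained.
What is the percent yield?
Moles of KClO3 = 242.6 g ÷ 122.55 g/mol = 1.9796 mol
Mole ratio: 2 mol KCl / 2 mol KClO3
Moles of KCl = 1.9796 × (2/2) = 1.9796 mol
Theoretical yield = 1.9796 mol × 74.55 g/mol = 147.58 g
Actual yield = 85.6 g
Percent yield = (85.6 / 147.58) × 100% = 58.0%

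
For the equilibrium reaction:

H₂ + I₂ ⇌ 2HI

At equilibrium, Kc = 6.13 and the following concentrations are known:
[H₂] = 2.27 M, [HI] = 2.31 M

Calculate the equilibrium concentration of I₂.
[I₂] = 0.3835 M

Kc = ([HI]^2) / ([H₂] × [I₂]) = 6.13
[I₂]^1 = (product terms)/(Kc · other reactant terms) = 5.3361 / (6.13 · 2.27) = 0.38348
[I₂] = 0.3835 M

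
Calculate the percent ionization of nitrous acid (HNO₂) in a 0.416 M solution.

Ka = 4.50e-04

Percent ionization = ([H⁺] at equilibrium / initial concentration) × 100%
Percent ionization = 3.24%

Let x = [H⁺]. Ka = x²/(C - x) ⇒ x² + (4.50e-04)x - (4.50e-04)(0.416) = 0. x = 1.3459e-02. Percent = (1.3459e-02/0.416) × 100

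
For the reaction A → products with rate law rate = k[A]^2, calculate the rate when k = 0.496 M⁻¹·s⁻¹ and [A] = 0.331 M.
0.05434 M/s

rate = k·[A]^2 = 0.496·(0.331)^2 = 0.496·0.109561 = 0.05434 M/s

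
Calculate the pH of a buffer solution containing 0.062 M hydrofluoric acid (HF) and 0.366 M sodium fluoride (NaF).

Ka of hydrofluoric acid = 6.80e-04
pH = 3.94

pKa = -log(6.80e-04) = 3.17. pH = pKa + log([A⁻]/[HA]) = 3.17 + log(0.366/0.062)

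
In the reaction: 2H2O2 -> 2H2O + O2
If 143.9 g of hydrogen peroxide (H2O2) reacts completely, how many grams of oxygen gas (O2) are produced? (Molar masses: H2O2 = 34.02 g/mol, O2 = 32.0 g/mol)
Moles of H2O2 = 143.9 g ÷ 34.02 g/mol = 4.22986 mol
Mole ratio: 1 mol O2 / 2 mol H2O2
Moles of O2 = 4.22986 × (1/2) = 2.11493 mol
Mass of O2 = 2.11493 mol × 32.0 g/mol = 67.68 g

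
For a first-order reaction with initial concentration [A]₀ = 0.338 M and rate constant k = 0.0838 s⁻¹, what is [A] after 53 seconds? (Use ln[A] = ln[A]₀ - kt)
0.0040 M

ln[A] = ln[A]₀ - k·t = ln(0.338) - (0.0838)·(53) = -1.0847 - 4.4414 = -5.5261
[A] = e^(-5.5261) = 0.0040 M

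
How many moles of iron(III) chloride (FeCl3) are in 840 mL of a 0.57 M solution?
Moles = Molarity × Volume (L)
Moles = 0.57 M × 0.84 L = 0.4788 mol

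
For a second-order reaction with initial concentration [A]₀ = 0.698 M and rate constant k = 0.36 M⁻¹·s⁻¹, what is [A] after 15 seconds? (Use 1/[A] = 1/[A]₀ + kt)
0.1464 M

1/[A] = 1/[A]₀ + k·t = 1/0.698 + (0.36)·(15) = 1.4327 + 5.4000 = 6.8327
[A] = 1/6.8327 = 0.1464 M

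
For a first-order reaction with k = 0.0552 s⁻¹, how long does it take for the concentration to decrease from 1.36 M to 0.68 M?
12.56 s

From ln[A] = ln[A]₀ - k·t: t = ln([A]₀/[A])/k = ln(1.36/0.68)/0.0552 = ln(2.0000)/0.0552 = 0.6931/0.0552 = 12.56 s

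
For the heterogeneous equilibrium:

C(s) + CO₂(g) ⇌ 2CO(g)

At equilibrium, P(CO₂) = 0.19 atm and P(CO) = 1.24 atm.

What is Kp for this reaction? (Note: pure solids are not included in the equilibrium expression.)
K_p = 8.093

Solid C is excluded.
Kp = P(CO)²/P(CO₂) = (1.24)²/0.19 = 1.538/0.19 = 8.093.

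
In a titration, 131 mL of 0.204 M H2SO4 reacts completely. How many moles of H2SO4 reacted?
Moles = Molarity × Volume (L)
Moles = 0.204 M × 0.131 L = 0.02672 mol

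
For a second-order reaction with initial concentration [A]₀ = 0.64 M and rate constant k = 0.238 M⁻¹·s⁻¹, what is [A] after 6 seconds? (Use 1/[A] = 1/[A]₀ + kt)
0.3344 M

1/[A] = 1/[A]₀ + k·t = 1/0.64 + (0.238)·(6) = 1.5625 + 1.4280 = 2.9905
[A] = 1/2.9905 = 0.3344 M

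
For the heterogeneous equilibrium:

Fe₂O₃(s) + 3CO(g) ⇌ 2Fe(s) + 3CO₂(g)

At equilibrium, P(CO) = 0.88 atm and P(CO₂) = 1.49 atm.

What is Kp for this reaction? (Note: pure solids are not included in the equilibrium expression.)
K_p = 4.854

Solids (Fe₂O₃, Fe) are excluded.
Kp = P(CO₂)³/P(CO)³ = (1.49)³/(0.88)³ = 3.308/0.6815 = 4.854.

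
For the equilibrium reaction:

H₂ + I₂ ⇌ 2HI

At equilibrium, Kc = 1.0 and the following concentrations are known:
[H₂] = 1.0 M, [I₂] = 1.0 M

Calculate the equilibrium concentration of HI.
[HI] = 1.0000 M

Kc = ([HI]^2) / ([H₂] × [I₂]) = 1.0
[HI]^2 = Kc · (reactant terms)/(other product terms) = 1.0 · 1 / 1 = 1
[HI] = (1)^(1/2) = 1.0000 M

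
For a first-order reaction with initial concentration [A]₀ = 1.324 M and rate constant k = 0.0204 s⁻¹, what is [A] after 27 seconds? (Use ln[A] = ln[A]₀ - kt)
0.7633 M

ln[A] = ln[A]₀ - k·t = ln(1.324) - (0.0204)·(27) = 0.2807 - 0.5508 = -0.2701
[A] = e^(-0.2701) = 0.7633 M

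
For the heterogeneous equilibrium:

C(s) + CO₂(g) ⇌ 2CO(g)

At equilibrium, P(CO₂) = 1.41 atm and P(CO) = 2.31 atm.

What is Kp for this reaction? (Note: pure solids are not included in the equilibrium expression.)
K_p = 3.784

Solid C is excluded.
Kp = P(CO)²/P(CO₂) = (2.31)²/1.41 = 5.336/1.41 = 3.784.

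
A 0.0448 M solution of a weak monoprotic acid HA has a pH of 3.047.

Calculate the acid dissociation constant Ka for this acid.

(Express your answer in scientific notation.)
K_a = 1.83e-05

[H⁺] = 10^(−pH) = 10^(−3.047) = 8.974e-04 M. For HA ⇌ H⁺ + A⁻, Ka = x²/(C − x) = (8.974e-04)²/(0.0448 − 8.974e-04) = 1.83e-05.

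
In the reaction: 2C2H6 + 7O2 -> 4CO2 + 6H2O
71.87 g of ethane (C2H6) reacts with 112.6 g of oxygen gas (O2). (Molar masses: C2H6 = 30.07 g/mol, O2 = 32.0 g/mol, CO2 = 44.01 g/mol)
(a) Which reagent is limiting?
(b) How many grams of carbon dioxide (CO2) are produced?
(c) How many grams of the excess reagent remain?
(a) O2, (b) 88.49 g, (c) 41.64 g

Moles of C2H6 = 71.87 g ÷ 30.07 g/mol = 2.39009 mol
Moles of O2 = 112.6 g ÷ 32.0 g/mol = 3.51875 mol
Moles ÷ coefficient: C2H6: 2.39009/2 = 1.195, O2: 3.51875/7 = 0.5027
(a) O2 has the smaller value, so O2 is the limiting reagent.
(b) Moles of CO2 = 3.51875 mol O2 × (4/7) = 2.01071 mol; mass = 2.01071 mol × 44.01 g/mol = 88.49 g
(c) C2H6 consumed = 3.51875 × (2/7) = 1.00536 mol; remaining = 2.39009 − 1.00536 = 1.38473 mol; mass = 1.38473 mol × 30.07 g/mol = 41.64 g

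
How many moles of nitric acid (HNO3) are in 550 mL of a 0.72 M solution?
Moles = Molarity × Volume (L)
Moles = 0.72 M × 0.55 L = 0.396 mol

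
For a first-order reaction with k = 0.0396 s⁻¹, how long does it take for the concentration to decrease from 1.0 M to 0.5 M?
17.50 s

From ln[A] = ln[A]₀ - k·t: t = ln([A]₀/[A])/k = ln(1.0/0.5)/0.0396 = ln(2.0000)/0.0396 = 0.6931/0.0396 = 17.50 s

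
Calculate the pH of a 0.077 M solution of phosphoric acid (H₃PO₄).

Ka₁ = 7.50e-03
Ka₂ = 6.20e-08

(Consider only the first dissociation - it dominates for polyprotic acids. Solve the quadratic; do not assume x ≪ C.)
pH = 1.69

x² + Ka₁·x − Ka₁·C = 0 with Ka₁ = 7.50e-03, C = 0.077.
x = (−Ka₁ + √(Ka₁² + 4·Ka₁·C))/2 = 2.0572e-02 M, so pH = 1.69.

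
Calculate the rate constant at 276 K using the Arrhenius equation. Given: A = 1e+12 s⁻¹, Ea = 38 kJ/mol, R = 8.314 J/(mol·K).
6.43e+04 s⁻¹

k = A·exp(-Ea/(R·T)) = 1e+12·exp(-38000/(8.314·276)) = 1e+12·exp(-16.5602) = 1e+12·6.4271e-08 = 6.43e+04 s⁻¹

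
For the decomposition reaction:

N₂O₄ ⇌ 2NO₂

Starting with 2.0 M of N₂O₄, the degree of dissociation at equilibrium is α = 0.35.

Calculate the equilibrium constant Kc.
K_c = 1.5077

x = α·[A]₀ = 0.35 × 2.0 = 0.7 M dissociated.
At eq: [N₂O₄] = 2.0 − 0.7 = 1.3 M; [NO₂] = 2x = 1.4 M.
Kc = [NO₂]²/[N₂O₄] = (1.4)²/1.3 = 1.508.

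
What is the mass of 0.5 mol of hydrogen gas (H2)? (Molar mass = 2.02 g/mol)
Mass = 0.5 mol × 2.02 g/mol = 1.01 g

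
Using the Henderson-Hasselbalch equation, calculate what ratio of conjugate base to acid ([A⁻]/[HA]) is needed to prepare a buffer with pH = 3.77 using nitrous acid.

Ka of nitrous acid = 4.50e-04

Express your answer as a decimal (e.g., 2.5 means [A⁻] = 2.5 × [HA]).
[A⁻]/[HA] = 2.650

pKa = −log(4.50e-04) = 3.3468. pH = pKa + log([A⁻]/[HA]). 3.77 = 3.3468 + log(ratio). log(ratio) = 3.77 − 3.3468 = 0.4232. ratio = 10^(0.4232) = 2.650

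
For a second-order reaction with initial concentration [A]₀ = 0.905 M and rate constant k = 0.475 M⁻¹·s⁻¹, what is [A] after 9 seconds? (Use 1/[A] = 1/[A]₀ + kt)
0.1859 M

1/[A] = 1/[A]₀ + k·t = 1/0.905 + (0.475)·(9) = 1.1050 + 4.2750 = 5.3800
[A] = 1/5.3800 = 0.1859 M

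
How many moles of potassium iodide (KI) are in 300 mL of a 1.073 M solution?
Moles = Molarity × Volume (L)
Moles = 1.073 M × 0.3 L = 0.3219 mol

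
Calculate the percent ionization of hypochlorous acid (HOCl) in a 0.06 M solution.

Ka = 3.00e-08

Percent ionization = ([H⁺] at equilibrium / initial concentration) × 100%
Percent ionization = 0.0707%

Let x = [H⁺]. Ka = x²/(C - x) ⇒ x² + (3.00e-08)x - (3.00e-08)(0.06) = 0. x = 4.2411e-05. Percent = (4.2411e-05/0.06) × 100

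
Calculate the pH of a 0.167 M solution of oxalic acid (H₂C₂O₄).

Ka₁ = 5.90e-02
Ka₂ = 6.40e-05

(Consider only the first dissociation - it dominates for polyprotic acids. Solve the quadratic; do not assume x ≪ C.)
pH = 1.13

x² + Ka₁·x − Ka₁·C = 0 with Ka₁ = 5.90e-02, C = 0.167.
x = (−Ka₁ + √(Ka₁² + 4·Ka₁·C))/2 = 7.4053e-02 M, so pH = 1.13.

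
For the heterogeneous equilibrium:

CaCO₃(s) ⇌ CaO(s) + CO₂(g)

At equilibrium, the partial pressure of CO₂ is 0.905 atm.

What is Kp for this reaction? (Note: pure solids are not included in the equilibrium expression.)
K_p = 0.905

Solids (CaCO₃, CaO) have activity 1 and are excluded.
Kp = P(CO₂) = 0.905.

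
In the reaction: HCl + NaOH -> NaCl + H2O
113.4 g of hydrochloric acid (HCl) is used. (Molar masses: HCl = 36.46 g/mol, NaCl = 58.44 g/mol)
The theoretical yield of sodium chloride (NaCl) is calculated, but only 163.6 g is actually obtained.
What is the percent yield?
Moles of HCl = 113.4 g ÷ 36.46 g/mol = 3.11026 mol
Mole ratio: 1 mol NaCl / 1 mol HCl
Moles of NaCl = 3.11026 × (1/1) = 3.11026 mol
Theoretical yield = 3.11026 mol × 58.44 g/mol = 181.76 g
Actual yield = 163.6 g
Percent yield = (163.6 / 181.76) × 100% = 90.0%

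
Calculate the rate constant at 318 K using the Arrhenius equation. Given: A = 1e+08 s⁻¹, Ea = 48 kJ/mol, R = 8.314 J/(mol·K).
1.30e+00 s⁻¹

k = A·exp(-Ea/(R·T)) = 1e+08·exp(-48000/(8.314·318)) = 1e+08·exp(-18.1553) = 1e+08·1.3039e-08 = 1.30e+00 s⁻¹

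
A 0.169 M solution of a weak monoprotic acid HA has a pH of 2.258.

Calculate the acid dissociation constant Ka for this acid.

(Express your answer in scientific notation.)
K_a = 1.86e-04

[H⁺] = 10^(−pH) = 10^(−2.258) = 5.521e-03 M. For HA ⇌ H⁺ + A⁻, Ka = x²/(C − x) = (5.521e-03)²/(0.169 − 5.521e-03) = 1.86e-04.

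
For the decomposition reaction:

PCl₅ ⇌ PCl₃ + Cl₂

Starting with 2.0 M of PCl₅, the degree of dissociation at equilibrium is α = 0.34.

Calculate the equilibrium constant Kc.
K_c = 0.3503

x = α·[A]₀ = 0.34 × 2.0 = 0.68 M dissociated.
At eq: [PCl₅] = 2.0 − 0.68 = 1.32 M; [PCl₃] = [Cl₂] = x = 0.68 M.
Kc = [PCl₃][Cl₂]/[PCl₅] = (0.68)²/1.32 = 0.3503.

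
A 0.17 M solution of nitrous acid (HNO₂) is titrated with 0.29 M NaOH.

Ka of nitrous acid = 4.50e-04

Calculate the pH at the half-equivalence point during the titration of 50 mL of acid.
pH = pKa = 3.35

At the half-equivalence point, [HA] = [A⁻], so by Henderson–Hasselbalch pH = pKa + log(1) = pKa.
pKa = −log(4.50e-04) = 3.35.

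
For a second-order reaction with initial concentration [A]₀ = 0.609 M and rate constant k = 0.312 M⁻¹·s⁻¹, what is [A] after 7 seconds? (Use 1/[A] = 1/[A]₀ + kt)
0.2614 M

1/[A] = 1/[A]₀ + k·t = 1/0.609 + (0.312)·(7) = 1.6420 + 2.1840 = 3.8260
[A] = 1/3.8260 = 0.2614 M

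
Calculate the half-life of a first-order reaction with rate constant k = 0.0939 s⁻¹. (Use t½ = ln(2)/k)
7.38 s

t½ = ln(2)/k = 0.6931/0.0939 = 7.38 s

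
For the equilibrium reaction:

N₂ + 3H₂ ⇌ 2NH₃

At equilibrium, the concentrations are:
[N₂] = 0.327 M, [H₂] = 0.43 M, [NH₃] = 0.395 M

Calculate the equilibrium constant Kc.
K_c = 6.0012

Kc = ([NH₃]^2) / ([N₂] × [H₂]^3)
   = ((0.395)^2) / ((0.327)·(0.43)^3)
   = 0.15603 / 0.025999 = 6.0012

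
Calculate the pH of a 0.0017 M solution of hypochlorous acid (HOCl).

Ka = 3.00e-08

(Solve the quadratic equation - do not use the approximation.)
pH = 5.15

x² + Ka×x - Ka×C = 0. Using quadratic formula: [H⁺] = 7.1264e-06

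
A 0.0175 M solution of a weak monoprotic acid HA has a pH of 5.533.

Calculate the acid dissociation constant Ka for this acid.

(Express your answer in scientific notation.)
K_a = 4.91e-10

[H⁺] = 10^(−pH) = 10^(−5.533) = 2.931e-06 M. For HA ⇌ H⁺ + A⁻, Ka = x²/(C − x) = (2.931e-06)²/(0.0175 − 2.931e-06) = 4.91e-10.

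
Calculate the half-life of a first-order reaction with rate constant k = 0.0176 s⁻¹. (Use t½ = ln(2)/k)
39.38 s

t½ = ln(2)/k = 0.6931/0.0176 = 39.38 s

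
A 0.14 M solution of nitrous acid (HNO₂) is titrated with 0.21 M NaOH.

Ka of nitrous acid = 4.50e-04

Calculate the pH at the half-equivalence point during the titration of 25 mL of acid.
pH = pKa = 3.35

At the half-equivalence point, [HA] = [A⁻], so by Henderson–Hasselbalch pH = pKa + log(1) = pKa.
pKa = −log(4.50e-04) = 3.35.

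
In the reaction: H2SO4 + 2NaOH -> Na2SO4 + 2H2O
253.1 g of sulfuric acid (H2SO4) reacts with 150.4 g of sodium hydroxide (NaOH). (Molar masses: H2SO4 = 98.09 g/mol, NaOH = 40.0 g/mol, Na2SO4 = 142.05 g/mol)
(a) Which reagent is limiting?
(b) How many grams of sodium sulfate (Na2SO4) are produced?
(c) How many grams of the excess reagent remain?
(a) NaOH, (b) 267.1 g, (c) 68.69 g

Moles of H2SO4 = 253.1 g ÷ 98.09 g/mol = 2.58028 mol
Moles of NaOH = 150.4 g ÷ 40.0 g/mol = 3.76 mol
Moles ÷ coefficient: H2SO4: 2.58028/1 = 2.58, NaOH: 3.76/2 = 1.88
(a) NaOH has the smaller value, so NaOH is the limiting reagent.
(b) Moles of Na2SO4 = 3.76 mol NaOH × (1/2) = 1.88 mol; mass = 1.88 mol × 142.05 g/mol = 267.1 g
(c) H2SO4 consumed = 3.76 × (1/2) = 1.88 mol; remaining = 2.58028 − 1.88 = 0.700283 mol; mass = 0.700283 mol × 98.09 g/mol = 68.69 g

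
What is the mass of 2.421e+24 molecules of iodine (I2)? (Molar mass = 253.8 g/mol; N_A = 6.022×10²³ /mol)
Moles = 2.421e+24 ÷ 6.022×10²³ = 4.02026 mol
Mass = 4.02026 mol × 253.8 g/mol = 1020 g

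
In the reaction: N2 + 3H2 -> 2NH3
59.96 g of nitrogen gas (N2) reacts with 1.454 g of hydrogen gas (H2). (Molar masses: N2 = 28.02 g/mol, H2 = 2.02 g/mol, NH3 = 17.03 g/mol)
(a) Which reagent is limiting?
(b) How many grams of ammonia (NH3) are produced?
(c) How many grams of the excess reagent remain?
(a) H2, (b) 8.172 g, (c) 53.24 g

Moles of N2 = 59.96 g ÷ 28.02 g/mol = 2.1399 mol
Moles of H2 = 1.454 g ÷ 2.02 g/mol = 0.719802 mol
Moles ÷ coefficient: N2: 2.1399/1 = 2.14, H2: 0.719802/3 = 0.2399
(a) H2 has the smaller value, so H2 is the limiting reagent.
(b) Moles of NH3 = 0.719802 mol H2 × (2/3) = 0.479868 mol; mass = 0.479868 mol × 17.03 g/mol = 8.172 g
(c) N2 consumed = 0.719802 × (1/3) = 0.239934 mol; remaining = 2.1399 − 0.239934 = 1.89997 mol; mass = 1.89997 mol × 28.02 g/mol = 53.24 g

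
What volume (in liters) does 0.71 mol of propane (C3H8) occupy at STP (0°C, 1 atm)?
At STP, 1 mol of gas occupies 22.4 L
Volume = 0.71 mol × 22.4 L/mol = 15.90 L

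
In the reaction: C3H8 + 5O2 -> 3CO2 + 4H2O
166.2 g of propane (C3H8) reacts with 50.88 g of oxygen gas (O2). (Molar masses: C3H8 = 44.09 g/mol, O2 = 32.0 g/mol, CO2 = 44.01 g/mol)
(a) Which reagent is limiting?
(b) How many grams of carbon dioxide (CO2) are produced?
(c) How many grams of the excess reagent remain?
(a) O2, (b) 41.99 g, (c) 152.2 g

Moles of C3H8 = 166.2 g ÷ 44.09 g/mol = 3.76956 mol
Moles of O2 = 50.88 g ÷ 32.0 g/mol = 1.59 mol
Moles ÷ coefficient: C3H8: 3.76956/1 = 3.77, O2: 1.59/5 = 0.318
(a) O2 has the smaller value, so O2 is the limiting reagent.
(b) Moles of CO2 = 1.59 mol O2 × (3/5) = 0.954 mol; mass = 0.954 mol × 44.01 g/mol = 41.99 g
(c) C3H8 consumed = 1.59 × (1/5) = 0.318 mol; remaining = 3.76956 − 0.318 = 3.45156 mol; mass = 3.45156 mol × 44.09 g/mol = 152.2 g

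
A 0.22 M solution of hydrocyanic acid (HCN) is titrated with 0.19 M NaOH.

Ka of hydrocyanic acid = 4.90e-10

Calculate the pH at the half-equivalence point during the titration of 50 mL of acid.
pH = pKa = 9.31

At the half-equivalence point, [HA] = [A⁻], so by Henderson–Hasselbalch pH = pKa + log(1) = pKa.
pKa = −log(4.90e-10) = 9.31.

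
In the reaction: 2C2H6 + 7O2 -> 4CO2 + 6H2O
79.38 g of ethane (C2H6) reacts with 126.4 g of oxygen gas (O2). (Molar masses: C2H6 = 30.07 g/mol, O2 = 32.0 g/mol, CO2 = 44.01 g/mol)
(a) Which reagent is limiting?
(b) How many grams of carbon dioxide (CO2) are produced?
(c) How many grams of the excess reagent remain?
(a) O2, (b) 99.34 g, (c) 45.44 g

Moles of C2H6 = 79.38 g ÷ 30.07 g/mol = 2.63984 mol
Moles of O2 = 126.4 g ÷ 32.0 g/mol = 3.95 mol
Moles ÷ coefficient: C2H6: 2.63984/2 = 1.32, O2: 3.95/7 = 0.5643
(a) O2 has the smaller value, so O2 is the limiting reagent.
(b) Moles of CO2 = 3.95 mol O2 × (4/7) = 2.25714 mol; mass = 2.25714 mol × 44.01 g/mol = 99.34 g
(c) C2H6 consumed = 3.95 × (2/7) = 1.12857 mol; remaining = 2.63984 − 1.12857 = 1.51127 mol; mass = 1.51127 mol × 30.07 g/mol = 45.44 g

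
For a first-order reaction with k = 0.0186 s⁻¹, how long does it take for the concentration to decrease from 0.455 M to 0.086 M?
89.57 s

From ln[A] = ln[A]₀ - k·t: t = ln([A]₀/[A])/k = ln(0.455/0.086)/0.0186 = ln(5.2907)/0.0186 = 1.6660/0.0186 = 89.57 s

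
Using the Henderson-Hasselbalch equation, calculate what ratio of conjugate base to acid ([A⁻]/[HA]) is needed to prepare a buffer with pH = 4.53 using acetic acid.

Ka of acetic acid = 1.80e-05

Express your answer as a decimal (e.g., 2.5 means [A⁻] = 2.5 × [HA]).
[A⁻]/[HA] = 0.610

pKa = −log(1.80e-05) = 4.7447. pH = pKa + log([A⁻]/[HA]). 4.53 = 4.7447 + log(ratio). log(ratio) = 4.53 − 4.7447 = -0.2147. ratio = 10^(-0.2147) = 0.610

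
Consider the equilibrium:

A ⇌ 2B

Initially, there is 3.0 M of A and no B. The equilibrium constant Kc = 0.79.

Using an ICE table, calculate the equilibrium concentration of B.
[B] = 1.355 M

ICE: [A] = 3.0 − x, [B] = 2x.
Kc = (2x)²/(3.0 − x) = 0.79 ⇒ 4x² + 0.79x − 2.37 = 0.
x = (−0.79 + √(0.79² + 4·4·2.37))/(2·4) = (−0.79 + √38.544)/8 = 0.6773.
[B] = 2x = 1.355 M.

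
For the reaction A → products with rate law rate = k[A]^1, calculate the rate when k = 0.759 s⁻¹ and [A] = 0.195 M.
0.148 M/s

rate = k·[A]^1 = 0.759·(0.195)^1 = 0.759·0.195 = 0.148 M/s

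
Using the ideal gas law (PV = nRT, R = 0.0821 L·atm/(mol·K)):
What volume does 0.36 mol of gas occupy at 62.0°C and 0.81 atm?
T = 62.0°C + 273.15 = 335.15 K
V = nRT/P = (0.36 × 0.0821 × 335.15) / 0.81
V = 12.23 L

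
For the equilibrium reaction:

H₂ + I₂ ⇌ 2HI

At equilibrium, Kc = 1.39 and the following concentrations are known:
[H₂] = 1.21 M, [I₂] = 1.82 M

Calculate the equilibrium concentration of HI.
[HI] = 1.7496 M

Kc = ([HI]^2) / ([H₂] × [I₂]) = 1.39
[HI]^2 = Kc · (reactant terms)/(other product terms) = 1.39 · 2.2022 / 1 = 3.0611
[HI] = (3.0611)^(1/2) = 1.7496 M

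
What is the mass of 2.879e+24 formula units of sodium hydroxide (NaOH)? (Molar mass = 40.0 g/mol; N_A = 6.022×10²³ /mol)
Moles = 2.879e+24 ÷ 6.022×10²³ = 4.7808 mol
Mass = 4.7808 mol × 40.0 g/mol = 191.2 g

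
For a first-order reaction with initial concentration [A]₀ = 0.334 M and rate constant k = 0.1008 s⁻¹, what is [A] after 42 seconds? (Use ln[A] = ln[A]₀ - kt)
0.0048 M

ln[A] = ln[A]₀ - k·t = ln(0.334) - (0.1008)·(42) = -1.0966 - 4.2336 = -5.3302
[A] = e^(-5.3302) = 0.0048 M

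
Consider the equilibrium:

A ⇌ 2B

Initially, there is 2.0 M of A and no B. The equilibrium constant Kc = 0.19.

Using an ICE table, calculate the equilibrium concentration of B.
[B] = 0.571 M

ICE: [A] = 2.0 − x, [B] = 2x.
Kc = (2x)²/(2.0 − x) = 0.19 ⇒ 4x² + 0.19x − 0.38 = 0.
x = (−0.19 + √(0.19² + 4·4·0.38))/(2·4) = (−0.19 + √6.1161)/8 = 0.28538.
[B] = 2x = 0.571 M.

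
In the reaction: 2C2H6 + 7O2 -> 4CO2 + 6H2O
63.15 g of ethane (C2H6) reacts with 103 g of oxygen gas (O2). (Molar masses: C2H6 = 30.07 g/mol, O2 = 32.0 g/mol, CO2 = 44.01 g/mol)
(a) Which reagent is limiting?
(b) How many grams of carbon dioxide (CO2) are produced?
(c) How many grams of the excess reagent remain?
(a) O2, (b) 80.95 g, (c) 35.5 g

Moles of C2H6 = 63.15 g ÷ 30.07 g/mol = 2.1001 mol
Moles of O2 = 103 g ÷ 32.0 g/mol = 3.21875 mol
Moles ÷ coefficient: C2H6: 2.1001/2 = 1.05, O2: 3.21875/7 = 0.4598
(a) O2 has the smaller value, so O2 is the limiting reagent.
(b) Moles of CO2 = 3.21875 mol O2 × (4/7) = 1.83929 mol; mass = 1.83929 mol × 44.01 g/mol = 80.95 g
(c) C2H6 consumed = 3.21875 × (2/7) = 0.919643 mol; remaining = 2.1001 − 0.919643 = 1.18046 mol; mass = 1.18046 mol × 30.07 g/mol = 35.5 g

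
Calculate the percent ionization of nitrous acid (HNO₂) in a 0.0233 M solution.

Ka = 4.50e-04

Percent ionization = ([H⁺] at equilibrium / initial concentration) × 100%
Percent ionization = 13%

Let x = [H⁺]. Ka = x²/(C - x) ⇒ x² + (4.50e-04)x - (4.50e-04)(0.0233) = 0. x = 3.0209e-03. Percent = (3.0209e-03/0.0233) × 100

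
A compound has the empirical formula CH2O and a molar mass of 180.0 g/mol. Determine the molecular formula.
Empirical formula mass of CH2O = 30.03 g/mol
Multiplier = 180.0 / 30.03 ≈ 6
Molecular formula = (CH2O) × 6 = C6H12O6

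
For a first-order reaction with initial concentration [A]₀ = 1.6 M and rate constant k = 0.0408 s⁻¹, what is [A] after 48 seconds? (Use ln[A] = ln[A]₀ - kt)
0.2257 M

ln[A] = ln[A]₀ - k·t = ln(1.6) - (0.0408)·(48) = 0.4700 - 1.9584 = -1.4884
[A] = e^(-1.4884) = 0.2257 M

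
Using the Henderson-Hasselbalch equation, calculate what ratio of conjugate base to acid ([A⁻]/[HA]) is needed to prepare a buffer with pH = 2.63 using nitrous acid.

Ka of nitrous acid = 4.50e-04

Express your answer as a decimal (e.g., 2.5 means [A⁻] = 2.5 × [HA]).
[A⁻]/[HA] = 0.192

pKa = −log(4.50e-04) = 3.3468. pH = pKa + log([A⁻]/[HA]). 2.63 = 3.3468 + log(ratio). log(ratio) = 2.63 − 3.3468 = -0.7168. ratio = 10^(-0.7168) = 0.192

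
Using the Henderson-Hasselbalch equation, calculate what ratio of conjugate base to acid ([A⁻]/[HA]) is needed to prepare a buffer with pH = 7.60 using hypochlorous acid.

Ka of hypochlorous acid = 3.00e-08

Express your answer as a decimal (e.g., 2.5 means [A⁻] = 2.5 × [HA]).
[A⁻]/[HA] = 1.194

pKa = −log(3.00e-08) = 7.5229. pH = pKa + log([A⁻]/[HA]). 7.60 = 7.5229 + log(ratio). log(ratio) = 7.60 − 7.5229 = 0.0771. ratio = 10^(0.0771) = 1.194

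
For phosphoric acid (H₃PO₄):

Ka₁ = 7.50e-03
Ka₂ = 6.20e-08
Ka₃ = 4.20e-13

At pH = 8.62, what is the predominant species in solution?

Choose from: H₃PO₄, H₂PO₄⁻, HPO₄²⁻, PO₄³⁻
HPO₄²⁻

pKa1 = 2.12, pKa2 = 7.21, pKa3 = 12.38. Each pKa is the crossover between adjacent species; pH = 8.62 lies in the region where HPO₄²⁻ predominates.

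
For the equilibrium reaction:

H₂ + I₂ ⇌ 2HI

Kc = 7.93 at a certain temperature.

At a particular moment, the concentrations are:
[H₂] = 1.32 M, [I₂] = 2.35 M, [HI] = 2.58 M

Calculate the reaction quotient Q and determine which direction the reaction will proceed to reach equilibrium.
Q = 2.146, Q < K, reaction proceeds forward (toward products)

Q = ([HI]^2) / ([H₂] × [I₂])
  = ((2.58)^2) / ((1.32)·(2.35)) = 6.6564/3.102 = 2.146
Since Q = 2.146 < Kc = 7.93, the reaction proceeds forward (toward products) to reach equilibrium.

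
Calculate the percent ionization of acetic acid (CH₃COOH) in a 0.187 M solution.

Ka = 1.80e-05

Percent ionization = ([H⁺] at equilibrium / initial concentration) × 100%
Percent ionization = 0.976%

Let x = [H⁺]. Ka = x²/(C - x) ⇒ x² + (1.80e-05)x - (1.80e-05)(0.187) = 0. x = 1.8257e-03. Percent = (1.8257e-03/0.187) × 100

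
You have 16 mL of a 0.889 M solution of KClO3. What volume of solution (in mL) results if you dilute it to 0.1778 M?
Using M₁V₁ = M₂V₂:
0.889 × 16 = 0.1778 × V₂
V₂ = (0.889 × 16) / 0.1778 = 80 mL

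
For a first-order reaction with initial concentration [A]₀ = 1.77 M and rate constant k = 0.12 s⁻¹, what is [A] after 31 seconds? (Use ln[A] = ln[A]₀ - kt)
0.0429 M

ln[A] = ln[A]₀ - k·t = ln(1.77) - (0.12)·(31) = 0.5710 - 3.7200 = -3.1490
[A] = e^(-3.1490) = 0.0429 M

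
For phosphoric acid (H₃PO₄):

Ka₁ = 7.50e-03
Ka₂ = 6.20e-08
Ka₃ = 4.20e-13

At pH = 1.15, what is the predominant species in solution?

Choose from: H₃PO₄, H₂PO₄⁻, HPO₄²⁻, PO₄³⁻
H₃PO₄

pKa1 = 2.12, pKa2 = 7.21, pKa3 = 12.38. Each pKa is the crossover between adjacent species; pH = 1.15 lies in the region where H₃PO₄ predominates.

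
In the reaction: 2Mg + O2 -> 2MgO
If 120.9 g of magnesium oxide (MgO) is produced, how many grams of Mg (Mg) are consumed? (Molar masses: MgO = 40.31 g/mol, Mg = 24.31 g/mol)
Moles of MgO = 120.9 g ÷ 40.31 g/mol = 2.99926 mol
Mole ratio: 2 mol Mg / 2 mol MgO
Moles of Mg = 2.99926 × (2/2) = 2.99926 mol
Mass of Mg = 2.99926 mol × 24.31 g/mol = 72.91 g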